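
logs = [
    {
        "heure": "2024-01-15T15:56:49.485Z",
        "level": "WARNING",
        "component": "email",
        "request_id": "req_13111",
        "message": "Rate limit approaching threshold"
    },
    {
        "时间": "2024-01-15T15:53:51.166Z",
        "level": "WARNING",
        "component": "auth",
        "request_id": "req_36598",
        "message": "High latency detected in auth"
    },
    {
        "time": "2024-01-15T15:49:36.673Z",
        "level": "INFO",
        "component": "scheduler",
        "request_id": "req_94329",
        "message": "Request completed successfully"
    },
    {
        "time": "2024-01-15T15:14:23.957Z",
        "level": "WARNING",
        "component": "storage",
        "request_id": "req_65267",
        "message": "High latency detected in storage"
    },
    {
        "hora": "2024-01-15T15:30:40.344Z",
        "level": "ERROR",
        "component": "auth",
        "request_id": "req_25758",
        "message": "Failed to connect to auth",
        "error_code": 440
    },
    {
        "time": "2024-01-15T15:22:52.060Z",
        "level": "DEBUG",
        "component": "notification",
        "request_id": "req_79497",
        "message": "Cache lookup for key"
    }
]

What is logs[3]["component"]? "storage"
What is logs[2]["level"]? "INFO"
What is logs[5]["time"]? "2024-01-15T15:22:52.060Z"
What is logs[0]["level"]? "WARNING"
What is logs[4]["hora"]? "2024-01-15T15:30:40.344Z"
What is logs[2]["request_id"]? "req_94329"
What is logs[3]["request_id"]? "req_65267"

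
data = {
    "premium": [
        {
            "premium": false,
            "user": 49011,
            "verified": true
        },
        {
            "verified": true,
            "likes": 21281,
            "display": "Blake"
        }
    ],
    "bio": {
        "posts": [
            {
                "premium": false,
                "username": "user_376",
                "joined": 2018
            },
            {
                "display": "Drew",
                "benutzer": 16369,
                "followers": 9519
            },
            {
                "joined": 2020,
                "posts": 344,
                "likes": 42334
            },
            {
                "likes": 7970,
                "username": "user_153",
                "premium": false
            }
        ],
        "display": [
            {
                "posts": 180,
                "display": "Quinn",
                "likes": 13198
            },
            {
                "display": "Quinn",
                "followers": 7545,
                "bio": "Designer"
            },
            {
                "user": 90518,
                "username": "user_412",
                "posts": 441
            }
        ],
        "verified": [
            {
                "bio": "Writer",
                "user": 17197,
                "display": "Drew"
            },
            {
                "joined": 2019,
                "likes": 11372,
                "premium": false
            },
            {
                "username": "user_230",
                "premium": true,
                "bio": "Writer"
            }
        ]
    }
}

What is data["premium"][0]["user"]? 49011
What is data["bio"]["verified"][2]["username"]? "user_230"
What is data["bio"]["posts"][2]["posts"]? 344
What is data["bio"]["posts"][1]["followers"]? 9519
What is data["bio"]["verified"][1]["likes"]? 11372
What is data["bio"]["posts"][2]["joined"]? 2020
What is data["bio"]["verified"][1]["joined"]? 2019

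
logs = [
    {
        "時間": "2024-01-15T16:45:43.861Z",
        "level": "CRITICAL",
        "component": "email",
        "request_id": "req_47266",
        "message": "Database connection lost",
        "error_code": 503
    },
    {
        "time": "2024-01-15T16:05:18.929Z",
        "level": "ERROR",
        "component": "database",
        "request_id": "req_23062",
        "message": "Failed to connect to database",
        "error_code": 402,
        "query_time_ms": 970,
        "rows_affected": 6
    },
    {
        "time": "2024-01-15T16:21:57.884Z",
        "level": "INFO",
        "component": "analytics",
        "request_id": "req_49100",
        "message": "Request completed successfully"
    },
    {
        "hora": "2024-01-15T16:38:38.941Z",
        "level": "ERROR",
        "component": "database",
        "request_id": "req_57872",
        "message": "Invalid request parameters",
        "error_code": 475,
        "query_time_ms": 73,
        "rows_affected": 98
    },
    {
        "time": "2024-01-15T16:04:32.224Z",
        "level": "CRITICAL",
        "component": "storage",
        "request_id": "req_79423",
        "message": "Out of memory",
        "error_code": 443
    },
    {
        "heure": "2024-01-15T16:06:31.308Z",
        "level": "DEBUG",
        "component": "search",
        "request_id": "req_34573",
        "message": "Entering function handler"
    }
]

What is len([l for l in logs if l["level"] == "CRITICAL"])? 2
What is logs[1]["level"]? "ERROR"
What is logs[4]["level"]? "CRITICAL"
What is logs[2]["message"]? "Request completed successfully"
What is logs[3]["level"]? "ERROR"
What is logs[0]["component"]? "email"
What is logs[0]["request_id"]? "req_47266"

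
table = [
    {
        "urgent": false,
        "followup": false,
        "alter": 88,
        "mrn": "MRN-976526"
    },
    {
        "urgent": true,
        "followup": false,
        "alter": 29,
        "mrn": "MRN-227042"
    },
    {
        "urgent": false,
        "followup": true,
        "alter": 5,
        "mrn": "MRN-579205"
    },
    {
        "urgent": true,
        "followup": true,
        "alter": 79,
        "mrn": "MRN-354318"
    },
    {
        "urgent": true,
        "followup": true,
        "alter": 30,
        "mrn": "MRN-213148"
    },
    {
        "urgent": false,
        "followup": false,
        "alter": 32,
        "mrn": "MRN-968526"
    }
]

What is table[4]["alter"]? 30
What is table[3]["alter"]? 79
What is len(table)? 6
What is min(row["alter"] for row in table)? 5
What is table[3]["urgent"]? True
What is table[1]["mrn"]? "MRN-227042"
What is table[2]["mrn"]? "MRN-579205"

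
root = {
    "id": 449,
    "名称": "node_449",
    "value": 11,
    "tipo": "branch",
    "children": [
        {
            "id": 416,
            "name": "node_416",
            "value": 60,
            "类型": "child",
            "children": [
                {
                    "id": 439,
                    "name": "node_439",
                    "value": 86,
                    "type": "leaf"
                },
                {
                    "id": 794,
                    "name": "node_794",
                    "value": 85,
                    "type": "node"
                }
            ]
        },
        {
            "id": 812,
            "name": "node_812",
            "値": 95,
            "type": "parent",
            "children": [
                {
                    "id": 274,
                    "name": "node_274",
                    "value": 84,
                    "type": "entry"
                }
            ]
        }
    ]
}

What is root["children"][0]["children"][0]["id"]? 439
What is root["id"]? 449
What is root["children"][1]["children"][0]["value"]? 84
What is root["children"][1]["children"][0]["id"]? 274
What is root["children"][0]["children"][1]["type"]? "node"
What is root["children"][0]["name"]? "node_416"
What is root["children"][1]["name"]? "node_812"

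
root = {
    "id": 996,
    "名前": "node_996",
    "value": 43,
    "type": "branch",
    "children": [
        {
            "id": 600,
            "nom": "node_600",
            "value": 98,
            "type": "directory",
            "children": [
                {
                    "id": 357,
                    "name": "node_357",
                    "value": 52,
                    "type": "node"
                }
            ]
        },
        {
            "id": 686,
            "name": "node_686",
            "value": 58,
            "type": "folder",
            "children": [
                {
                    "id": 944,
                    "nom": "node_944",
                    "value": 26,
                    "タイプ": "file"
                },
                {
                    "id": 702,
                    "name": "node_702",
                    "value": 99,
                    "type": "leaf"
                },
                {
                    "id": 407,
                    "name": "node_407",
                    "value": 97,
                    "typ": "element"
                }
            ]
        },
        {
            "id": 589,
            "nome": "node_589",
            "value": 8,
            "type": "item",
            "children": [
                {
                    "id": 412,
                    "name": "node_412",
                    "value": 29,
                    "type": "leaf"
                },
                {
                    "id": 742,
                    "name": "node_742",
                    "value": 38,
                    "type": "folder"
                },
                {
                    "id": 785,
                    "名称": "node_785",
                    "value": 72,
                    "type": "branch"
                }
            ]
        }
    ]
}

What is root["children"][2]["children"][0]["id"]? 412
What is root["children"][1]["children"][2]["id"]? 407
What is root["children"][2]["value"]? 8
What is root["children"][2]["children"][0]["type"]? "leaf"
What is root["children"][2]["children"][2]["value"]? 72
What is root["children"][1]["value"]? 58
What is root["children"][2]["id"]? 589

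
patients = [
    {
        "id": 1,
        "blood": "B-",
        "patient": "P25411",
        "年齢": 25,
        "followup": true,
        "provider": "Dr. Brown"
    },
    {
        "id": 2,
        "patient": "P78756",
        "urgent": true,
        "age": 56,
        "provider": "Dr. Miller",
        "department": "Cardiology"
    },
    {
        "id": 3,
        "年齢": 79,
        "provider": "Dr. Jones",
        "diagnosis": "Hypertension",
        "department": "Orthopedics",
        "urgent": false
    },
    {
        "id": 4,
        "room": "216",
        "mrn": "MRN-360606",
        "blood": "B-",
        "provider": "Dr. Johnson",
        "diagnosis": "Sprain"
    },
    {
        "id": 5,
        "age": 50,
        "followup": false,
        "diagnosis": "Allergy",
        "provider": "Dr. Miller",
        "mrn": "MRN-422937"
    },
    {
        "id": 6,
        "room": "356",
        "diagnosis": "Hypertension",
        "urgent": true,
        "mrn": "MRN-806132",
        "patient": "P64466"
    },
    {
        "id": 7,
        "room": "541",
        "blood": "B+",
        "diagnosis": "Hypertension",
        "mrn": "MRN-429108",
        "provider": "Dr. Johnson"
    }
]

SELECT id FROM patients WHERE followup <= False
[5]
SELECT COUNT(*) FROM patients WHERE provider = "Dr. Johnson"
2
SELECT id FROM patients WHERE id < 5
[1, 2, 3, 4]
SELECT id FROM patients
[1, 2, 3, 4, 5, 6, 7]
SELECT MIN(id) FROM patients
1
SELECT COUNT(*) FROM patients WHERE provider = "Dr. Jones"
1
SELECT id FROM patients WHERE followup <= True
[1, 5]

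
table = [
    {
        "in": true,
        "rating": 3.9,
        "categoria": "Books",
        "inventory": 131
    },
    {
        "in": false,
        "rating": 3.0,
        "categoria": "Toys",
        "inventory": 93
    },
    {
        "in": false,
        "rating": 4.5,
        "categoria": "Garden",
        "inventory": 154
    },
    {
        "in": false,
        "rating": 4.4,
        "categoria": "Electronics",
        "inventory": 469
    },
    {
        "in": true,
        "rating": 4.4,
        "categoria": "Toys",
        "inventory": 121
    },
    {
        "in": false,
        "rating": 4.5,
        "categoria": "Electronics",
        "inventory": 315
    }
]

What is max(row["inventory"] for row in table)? 469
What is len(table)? 6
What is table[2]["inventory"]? 154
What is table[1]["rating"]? 3.0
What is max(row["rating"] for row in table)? 4.5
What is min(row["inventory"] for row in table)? 93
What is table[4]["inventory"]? 121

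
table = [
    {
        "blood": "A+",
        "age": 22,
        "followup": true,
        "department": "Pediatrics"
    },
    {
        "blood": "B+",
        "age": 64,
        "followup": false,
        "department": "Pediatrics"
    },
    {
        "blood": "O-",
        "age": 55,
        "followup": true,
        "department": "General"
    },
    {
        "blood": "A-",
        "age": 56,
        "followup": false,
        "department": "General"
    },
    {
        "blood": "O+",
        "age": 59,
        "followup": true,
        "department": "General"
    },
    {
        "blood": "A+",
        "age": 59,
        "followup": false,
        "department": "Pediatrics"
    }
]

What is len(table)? 6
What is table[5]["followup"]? False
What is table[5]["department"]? "Pediatrics"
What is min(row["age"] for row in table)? 22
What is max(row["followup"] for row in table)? True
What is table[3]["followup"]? False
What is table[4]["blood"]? "O+"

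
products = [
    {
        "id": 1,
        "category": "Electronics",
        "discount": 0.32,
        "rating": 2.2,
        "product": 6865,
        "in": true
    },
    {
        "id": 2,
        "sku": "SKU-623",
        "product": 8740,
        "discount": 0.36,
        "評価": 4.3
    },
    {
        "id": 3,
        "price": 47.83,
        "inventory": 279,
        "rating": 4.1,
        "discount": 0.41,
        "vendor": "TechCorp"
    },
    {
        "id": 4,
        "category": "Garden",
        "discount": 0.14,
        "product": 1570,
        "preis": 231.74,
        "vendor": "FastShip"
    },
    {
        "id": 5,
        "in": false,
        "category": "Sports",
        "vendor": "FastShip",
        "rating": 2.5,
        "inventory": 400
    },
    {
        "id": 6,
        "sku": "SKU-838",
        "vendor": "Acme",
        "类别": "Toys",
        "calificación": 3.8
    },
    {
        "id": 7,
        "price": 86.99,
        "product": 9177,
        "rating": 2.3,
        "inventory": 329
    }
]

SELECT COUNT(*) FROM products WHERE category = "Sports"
1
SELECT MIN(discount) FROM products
0.14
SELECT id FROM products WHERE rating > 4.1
[]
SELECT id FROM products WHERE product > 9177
[]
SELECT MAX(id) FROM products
7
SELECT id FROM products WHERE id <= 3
[1, 2, 3]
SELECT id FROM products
[1, 2, 3, 4, 5, 6, 7]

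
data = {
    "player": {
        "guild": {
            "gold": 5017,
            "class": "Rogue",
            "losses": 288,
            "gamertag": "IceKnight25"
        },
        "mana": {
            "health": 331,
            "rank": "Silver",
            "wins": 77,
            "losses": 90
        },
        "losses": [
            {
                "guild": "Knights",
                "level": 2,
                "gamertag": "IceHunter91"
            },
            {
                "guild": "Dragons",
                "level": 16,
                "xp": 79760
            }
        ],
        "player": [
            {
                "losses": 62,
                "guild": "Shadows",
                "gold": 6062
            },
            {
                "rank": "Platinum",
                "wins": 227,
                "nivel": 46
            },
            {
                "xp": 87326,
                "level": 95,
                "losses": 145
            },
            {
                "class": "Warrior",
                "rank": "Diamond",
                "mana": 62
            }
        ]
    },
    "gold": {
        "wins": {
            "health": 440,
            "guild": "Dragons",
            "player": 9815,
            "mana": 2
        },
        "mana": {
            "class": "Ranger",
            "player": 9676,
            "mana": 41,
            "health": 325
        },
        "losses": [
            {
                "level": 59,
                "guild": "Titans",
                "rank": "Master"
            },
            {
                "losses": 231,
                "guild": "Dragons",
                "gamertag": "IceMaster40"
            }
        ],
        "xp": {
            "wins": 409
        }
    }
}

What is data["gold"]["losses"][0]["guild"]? "Titans"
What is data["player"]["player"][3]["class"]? "Warrior"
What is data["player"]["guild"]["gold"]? 5017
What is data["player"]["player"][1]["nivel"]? 46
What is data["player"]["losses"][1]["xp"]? 79760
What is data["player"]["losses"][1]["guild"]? "Dragons"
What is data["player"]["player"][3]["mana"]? 62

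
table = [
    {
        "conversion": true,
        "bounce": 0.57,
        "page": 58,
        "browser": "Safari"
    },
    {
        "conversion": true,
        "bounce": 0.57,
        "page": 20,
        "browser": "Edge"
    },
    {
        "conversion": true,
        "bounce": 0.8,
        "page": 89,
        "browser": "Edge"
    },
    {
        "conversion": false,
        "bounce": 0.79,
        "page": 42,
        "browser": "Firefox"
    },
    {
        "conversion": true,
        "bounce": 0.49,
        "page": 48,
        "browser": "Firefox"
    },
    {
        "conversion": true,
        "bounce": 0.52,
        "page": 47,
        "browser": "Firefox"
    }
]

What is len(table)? 6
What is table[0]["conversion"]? True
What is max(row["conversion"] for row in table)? True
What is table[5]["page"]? 47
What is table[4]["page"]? 48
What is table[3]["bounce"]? 0.79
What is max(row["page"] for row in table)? 89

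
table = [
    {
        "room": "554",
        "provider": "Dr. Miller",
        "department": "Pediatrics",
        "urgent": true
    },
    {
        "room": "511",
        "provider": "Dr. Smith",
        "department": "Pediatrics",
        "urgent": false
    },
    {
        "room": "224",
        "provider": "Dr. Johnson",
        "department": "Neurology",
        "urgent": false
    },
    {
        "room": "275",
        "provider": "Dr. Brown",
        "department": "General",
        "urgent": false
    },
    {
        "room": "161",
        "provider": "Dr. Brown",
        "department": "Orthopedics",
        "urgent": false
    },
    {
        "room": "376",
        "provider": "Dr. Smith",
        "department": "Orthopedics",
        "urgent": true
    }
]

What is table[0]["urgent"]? True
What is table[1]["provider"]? "Dr. Smith"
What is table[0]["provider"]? "Dr. Miller"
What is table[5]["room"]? "376"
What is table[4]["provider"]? "Dr. Brown"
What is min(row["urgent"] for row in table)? False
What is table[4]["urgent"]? False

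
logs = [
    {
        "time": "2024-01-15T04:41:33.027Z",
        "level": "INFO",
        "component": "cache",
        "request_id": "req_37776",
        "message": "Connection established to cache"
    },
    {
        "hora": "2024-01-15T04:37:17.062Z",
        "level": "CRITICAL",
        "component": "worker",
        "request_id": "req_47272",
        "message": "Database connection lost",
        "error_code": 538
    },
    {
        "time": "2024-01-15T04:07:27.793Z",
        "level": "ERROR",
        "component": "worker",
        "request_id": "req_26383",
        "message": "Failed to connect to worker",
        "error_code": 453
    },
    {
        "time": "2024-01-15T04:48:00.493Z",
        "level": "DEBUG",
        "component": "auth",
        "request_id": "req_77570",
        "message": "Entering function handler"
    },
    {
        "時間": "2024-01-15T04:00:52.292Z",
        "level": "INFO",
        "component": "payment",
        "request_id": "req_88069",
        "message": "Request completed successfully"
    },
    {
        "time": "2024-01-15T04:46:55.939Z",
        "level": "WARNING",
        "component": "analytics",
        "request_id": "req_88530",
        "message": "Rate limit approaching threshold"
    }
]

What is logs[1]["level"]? "CRITICAL"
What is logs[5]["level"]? "WARNING"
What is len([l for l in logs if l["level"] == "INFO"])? 2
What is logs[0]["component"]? "cache"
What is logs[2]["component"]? "worker"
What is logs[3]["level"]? "DEBUG"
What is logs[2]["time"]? "2024-01-15T04:07:27.793Z"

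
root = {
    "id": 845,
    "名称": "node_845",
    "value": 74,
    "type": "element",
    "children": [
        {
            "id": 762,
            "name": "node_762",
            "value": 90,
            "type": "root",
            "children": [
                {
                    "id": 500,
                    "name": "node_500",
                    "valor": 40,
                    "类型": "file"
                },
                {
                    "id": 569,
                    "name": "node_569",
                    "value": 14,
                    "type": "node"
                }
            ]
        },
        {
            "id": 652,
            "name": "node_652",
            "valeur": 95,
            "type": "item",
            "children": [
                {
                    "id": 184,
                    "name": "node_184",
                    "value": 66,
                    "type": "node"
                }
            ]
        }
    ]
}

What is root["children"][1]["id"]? 652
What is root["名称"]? "node_845"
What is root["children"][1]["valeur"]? 95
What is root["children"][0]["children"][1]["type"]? "node"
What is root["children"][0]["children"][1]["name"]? "node_569"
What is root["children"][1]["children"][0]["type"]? "node"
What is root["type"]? "element"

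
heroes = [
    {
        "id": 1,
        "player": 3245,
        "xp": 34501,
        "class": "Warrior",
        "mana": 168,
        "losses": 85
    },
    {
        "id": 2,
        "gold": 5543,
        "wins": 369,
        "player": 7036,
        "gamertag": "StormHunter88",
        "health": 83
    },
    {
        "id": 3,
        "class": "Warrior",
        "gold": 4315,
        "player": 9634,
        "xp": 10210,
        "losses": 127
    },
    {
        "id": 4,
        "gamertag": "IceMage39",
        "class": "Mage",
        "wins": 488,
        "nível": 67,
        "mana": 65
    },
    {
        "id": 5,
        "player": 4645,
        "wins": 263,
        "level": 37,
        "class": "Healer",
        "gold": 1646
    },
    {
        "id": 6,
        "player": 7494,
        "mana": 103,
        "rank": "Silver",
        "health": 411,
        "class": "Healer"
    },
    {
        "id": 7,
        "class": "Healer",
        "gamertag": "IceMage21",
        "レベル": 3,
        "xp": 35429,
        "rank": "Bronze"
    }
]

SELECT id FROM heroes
[1, 2, 3, 4, 5, 6, 7]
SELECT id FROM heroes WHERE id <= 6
[1, 2, 3, 4, 5, 6]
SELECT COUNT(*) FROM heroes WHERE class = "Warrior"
2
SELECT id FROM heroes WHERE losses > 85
[3]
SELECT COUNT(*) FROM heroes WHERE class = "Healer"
3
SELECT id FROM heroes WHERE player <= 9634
[1, 2, 3, 5, 6]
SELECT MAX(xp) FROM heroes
35429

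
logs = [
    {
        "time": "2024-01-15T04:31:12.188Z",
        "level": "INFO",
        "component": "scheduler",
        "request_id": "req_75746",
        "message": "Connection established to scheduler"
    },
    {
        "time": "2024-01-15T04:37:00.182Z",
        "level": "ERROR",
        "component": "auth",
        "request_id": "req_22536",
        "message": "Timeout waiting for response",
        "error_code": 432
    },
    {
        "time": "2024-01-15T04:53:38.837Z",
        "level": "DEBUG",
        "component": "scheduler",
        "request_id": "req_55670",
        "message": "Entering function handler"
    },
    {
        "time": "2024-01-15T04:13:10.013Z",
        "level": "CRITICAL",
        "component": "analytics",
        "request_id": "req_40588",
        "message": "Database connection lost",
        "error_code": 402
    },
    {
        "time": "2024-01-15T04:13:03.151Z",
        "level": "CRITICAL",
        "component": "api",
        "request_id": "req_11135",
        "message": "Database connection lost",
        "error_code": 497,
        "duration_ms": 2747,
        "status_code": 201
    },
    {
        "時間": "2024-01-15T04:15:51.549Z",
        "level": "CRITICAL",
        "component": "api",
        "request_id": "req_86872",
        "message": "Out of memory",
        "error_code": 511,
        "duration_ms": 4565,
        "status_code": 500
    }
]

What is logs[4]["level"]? "CRITICAL"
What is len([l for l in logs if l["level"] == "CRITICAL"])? 3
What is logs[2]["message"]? "Entering function handler"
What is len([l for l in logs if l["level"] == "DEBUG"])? 1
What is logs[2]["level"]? "DEBUG"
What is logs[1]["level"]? "ERROR"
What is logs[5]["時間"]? "2024-01-15T04:15:51.549Z"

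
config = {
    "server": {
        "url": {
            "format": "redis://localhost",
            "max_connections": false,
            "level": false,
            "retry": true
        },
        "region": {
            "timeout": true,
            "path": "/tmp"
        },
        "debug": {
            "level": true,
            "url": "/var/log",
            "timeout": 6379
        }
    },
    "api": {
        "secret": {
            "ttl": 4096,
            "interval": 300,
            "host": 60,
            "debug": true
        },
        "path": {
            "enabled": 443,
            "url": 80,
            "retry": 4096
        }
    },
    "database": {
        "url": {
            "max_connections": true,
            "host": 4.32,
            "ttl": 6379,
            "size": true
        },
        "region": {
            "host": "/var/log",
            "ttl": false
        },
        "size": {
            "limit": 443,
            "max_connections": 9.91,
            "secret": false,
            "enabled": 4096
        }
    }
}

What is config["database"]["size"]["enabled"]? 4096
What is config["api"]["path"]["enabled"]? 443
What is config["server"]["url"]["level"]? False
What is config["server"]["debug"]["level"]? True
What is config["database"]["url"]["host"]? 4.32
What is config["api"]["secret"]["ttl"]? 4096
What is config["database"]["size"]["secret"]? False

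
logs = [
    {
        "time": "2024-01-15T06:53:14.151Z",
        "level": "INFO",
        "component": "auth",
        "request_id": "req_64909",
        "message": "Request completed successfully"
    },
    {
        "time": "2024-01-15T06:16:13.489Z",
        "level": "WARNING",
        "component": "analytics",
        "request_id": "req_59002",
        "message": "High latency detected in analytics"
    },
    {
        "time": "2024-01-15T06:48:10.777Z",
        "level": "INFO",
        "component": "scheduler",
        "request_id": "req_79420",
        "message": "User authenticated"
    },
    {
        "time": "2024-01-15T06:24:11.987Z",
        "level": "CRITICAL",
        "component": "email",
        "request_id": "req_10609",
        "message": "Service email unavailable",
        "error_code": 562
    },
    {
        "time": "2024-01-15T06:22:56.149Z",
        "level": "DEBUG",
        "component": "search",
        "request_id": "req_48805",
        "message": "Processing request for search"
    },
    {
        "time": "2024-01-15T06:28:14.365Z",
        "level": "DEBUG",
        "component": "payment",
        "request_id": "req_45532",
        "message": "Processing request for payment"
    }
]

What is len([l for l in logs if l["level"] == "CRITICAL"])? 1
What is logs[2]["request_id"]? "req_79420"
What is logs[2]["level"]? "INFO"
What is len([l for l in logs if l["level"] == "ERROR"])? 0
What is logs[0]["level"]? "INFO"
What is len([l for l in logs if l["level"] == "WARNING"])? 1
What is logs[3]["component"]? "email"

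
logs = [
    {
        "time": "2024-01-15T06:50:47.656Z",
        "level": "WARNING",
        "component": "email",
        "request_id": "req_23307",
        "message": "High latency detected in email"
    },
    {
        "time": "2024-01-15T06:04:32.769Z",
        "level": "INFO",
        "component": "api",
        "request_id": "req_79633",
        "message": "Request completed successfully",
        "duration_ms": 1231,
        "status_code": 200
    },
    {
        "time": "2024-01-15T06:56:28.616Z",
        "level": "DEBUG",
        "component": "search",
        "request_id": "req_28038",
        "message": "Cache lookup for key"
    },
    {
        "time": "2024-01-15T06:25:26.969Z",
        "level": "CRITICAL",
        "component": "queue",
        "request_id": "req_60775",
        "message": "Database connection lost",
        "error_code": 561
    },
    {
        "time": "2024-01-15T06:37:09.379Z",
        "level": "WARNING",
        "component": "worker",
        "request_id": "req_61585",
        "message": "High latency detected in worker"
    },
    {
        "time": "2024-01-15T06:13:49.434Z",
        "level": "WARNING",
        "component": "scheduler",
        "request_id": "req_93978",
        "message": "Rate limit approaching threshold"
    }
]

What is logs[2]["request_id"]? "req_28038"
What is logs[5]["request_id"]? "req_93978"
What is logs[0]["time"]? "2024-01-15T06:50:47.656Z"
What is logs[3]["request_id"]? "req_60775"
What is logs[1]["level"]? "INFO"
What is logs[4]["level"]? "WARNING"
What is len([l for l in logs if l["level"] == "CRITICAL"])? 1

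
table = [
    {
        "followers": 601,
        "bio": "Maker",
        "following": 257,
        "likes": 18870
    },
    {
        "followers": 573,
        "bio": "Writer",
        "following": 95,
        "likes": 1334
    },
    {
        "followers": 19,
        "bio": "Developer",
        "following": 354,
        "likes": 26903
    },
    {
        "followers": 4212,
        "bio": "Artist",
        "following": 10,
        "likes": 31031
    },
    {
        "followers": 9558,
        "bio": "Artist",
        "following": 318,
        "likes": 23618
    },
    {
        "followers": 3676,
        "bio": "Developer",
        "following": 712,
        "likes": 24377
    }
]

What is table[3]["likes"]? 31031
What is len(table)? 6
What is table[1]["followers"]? 573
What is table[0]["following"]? 257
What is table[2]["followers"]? 19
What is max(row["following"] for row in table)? 712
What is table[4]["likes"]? 23618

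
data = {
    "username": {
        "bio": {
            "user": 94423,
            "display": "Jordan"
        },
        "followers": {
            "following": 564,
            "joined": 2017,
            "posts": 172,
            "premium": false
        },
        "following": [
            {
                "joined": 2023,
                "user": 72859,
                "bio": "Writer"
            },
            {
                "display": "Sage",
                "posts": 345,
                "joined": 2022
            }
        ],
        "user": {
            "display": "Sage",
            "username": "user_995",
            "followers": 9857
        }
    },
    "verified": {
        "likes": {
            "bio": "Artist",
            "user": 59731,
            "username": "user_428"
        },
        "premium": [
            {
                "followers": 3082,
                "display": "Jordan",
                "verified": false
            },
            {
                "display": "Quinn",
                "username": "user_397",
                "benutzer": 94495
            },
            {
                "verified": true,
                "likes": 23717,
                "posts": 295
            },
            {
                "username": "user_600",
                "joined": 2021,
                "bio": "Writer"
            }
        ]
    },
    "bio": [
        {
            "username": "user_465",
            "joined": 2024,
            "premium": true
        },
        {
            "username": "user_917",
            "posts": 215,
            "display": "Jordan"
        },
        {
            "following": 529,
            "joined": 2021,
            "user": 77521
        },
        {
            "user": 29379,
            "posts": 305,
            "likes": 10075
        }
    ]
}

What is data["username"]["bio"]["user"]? 94423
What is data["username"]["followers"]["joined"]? 2017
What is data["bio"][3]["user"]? 29379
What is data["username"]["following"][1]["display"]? "Sage"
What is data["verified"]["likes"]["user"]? 59731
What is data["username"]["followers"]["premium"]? False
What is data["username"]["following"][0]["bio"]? "Writer"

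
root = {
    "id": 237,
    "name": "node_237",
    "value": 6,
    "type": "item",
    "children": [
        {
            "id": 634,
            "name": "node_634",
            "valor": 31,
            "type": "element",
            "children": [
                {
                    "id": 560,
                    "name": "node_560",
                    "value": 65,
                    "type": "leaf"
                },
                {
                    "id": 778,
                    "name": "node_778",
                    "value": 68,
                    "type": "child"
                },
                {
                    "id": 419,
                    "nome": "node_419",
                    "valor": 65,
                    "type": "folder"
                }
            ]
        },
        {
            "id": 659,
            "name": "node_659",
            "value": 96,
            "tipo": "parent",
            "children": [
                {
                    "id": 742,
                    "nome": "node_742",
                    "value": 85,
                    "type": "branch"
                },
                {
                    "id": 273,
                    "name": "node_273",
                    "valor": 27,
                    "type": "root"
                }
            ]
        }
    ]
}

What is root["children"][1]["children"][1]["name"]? "node_273"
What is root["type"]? "item"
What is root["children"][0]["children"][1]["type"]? "child"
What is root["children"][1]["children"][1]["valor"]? 27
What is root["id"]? 237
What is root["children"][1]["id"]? 659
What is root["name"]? "node_237"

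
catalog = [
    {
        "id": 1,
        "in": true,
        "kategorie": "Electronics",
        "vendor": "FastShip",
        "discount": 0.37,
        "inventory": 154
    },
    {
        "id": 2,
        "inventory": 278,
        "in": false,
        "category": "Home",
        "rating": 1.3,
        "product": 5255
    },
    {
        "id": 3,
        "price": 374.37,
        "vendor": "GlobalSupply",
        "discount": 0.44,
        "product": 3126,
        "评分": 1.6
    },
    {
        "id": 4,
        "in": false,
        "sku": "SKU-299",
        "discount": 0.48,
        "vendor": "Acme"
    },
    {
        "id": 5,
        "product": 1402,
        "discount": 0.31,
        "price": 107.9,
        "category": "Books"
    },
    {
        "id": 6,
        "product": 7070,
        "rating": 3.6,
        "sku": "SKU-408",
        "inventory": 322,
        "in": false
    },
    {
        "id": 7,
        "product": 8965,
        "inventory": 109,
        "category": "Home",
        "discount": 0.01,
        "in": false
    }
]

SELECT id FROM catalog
[1, 2, 3, 4, 5, 6, 7]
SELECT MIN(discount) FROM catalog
0.01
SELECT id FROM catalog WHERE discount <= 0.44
[1, 3, 5, 7]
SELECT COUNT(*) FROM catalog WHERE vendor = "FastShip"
1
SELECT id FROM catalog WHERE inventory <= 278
[1, 2, 7]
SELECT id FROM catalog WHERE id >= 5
[5, 6, 7]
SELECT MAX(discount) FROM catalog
0.48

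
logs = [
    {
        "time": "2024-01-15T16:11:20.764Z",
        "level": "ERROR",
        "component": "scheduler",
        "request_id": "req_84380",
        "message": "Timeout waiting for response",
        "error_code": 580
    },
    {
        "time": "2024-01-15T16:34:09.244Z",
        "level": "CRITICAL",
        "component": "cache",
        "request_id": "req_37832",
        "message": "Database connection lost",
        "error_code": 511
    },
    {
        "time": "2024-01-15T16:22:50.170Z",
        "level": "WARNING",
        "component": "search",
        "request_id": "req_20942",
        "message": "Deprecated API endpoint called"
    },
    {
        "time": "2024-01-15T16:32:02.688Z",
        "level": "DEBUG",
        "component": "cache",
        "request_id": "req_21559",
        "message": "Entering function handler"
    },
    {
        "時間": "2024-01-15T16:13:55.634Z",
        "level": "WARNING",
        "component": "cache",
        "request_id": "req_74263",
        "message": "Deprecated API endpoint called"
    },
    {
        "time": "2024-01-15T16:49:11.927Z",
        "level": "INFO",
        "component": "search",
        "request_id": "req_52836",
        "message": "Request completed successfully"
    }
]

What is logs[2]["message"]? "Deprecated API endpoint called"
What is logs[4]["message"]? "Deprecated API endpoint called"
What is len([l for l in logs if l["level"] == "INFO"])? 1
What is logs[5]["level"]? "INFO"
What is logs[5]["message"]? "Request completed successfully"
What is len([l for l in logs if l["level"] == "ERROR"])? 1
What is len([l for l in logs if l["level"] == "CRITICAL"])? 1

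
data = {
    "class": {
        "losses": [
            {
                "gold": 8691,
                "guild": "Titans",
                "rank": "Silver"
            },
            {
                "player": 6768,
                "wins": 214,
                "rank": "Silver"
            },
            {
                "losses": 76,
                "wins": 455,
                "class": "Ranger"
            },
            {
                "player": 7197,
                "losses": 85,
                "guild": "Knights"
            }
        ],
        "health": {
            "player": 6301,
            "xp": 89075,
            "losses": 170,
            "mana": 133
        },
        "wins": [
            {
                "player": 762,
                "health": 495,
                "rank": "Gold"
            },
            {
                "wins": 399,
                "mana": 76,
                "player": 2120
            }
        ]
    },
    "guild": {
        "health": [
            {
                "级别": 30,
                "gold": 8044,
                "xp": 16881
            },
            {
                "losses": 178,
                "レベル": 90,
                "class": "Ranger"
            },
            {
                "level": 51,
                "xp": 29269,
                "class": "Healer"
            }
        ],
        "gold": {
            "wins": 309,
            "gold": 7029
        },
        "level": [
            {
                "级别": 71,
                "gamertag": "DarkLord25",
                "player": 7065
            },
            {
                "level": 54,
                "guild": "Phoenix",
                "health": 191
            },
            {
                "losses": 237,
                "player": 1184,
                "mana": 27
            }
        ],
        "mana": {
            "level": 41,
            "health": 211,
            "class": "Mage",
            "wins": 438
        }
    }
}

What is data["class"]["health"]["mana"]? 133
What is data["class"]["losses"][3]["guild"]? "Knights"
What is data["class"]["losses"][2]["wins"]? 455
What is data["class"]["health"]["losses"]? 170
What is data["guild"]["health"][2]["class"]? "Healer"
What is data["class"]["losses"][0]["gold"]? 8691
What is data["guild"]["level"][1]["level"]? 54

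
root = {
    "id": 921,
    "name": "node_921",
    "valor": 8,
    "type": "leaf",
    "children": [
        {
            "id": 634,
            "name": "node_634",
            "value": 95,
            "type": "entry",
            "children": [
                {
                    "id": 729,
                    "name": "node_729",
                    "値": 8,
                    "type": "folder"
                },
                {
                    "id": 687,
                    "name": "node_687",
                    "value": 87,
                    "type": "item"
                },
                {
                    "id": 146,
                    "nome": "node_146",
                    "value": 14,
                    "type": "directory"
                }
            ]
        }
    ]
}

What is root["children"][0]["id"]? 634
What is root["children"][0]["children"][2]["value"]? 14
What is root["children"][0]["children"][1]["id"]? 687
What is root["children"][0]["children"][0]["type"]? "folder"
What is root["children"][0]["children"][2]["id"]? 146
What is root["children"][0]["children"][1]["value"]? 87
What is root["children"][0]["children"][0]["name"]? "node_729"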